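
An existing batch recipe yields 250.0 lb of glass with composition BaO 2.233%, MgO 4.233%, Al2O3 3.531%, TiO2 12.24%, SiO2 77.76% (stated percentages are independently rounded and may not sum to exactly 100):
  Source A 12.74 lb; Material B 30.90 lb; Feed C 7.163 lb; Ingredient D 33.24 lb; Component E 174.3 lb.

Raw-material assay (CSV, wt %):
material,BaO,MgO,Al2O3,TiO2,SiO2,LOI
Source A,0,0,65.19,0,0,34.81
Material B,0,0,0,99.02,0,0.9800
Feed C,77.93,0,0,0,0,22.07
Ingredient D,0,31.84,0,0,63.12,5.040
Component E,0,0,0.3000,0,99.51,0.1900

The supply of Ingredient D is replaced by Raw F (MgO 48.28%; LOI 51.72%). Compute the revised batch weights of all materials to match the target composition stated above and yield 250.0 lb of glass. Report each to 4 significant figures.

Revised batch per 250.0 lb glass:
  Source A: 12.64 lb
  Material B: 30.90 lb
  Feed C: 7.163 lb
  Raw F: 21.92 lb
  Component E: 195.4 lb
Total batch = 268.0 lb; LOI loss = 17.99 lb

Full float precision is kept in all steps — the intermediate values are shown, with 4-significant-figure rounding, in the working. A single rounding produces every reported value. All derived quantities (yield, the totals, net glass mass, ignition loss, the five compositions) are recomputed at exact precision starting from the weights on 250.0 lb of glass, precisely as stated by either problem or answer.
Per-oxide target masses for 250.0 lb glass:
  BaO: 2.233% × 250.0 = 5.582 lb
  MgO: 4.233% × 250.0 = 10.58 lb
  Al2O3: 3.531% × 250.0 = 8.828 lb
  TiO2: 12.24% × 250.0 = 30.60 lb
  SiO2: 77.76% × 250.0 = 194.4 lb
Verifying the oxide balance per the reported batch figures, relative to the basis at hand (target by target, the sums agree given rounding of the digits):
  BaO: 7.163·0.7793 = 5.582 lb (target 5.582 lb)
  MgO: 21.92·0.4828 = 10.58 lb (target 10.58 lb)
  Al2O3: 12.64·0.6519 + 195.4·0.003000 = 8.826 lb (target 8.828 lb)
  TiO2: 30.90·0.9902 = 30.60 lb (target 30.60 lb)
  SiO2: 195.4·0.9951 = 194.4 lb (target 194.4 lb)
Consistency of the glass mass: whole batch net of LOI = 250.0 lb (summing oxide targets gives 250.0 lb; basis as stated: 250.0 lb — deltas are rounding alone).
Summing the batch: Σ batch = 268.0 lb; LOI removed, Σ of batch·LOI: 17.99 lb; yield: glass divided by total = 93.29%.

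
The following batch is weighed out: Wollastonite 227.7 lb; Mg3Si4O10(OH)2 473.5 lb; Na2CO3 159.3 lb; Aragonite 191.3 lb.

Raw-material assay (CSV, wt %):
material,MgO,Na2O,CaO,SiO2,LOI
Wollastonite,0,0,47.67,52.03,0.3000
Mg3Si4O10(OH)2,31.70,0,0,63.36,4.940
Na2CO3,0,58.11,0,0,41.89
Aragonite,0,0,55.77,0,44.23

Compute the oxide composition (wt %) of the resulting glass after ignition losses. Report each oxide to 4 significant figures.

Glass mass = 876.4 lb (batch 1052 − LOI 175.4).
Composition: MgO 17.13%, Na2O 10.56%, CaO 24.56%, SiO2 47.75%

The working math carries exact precision all the way through — in-progress results are printed (rounded to four significant figures) in the printout; every reported number is rounded just once — all derived quantities are carried in exact precision (LOI, four oxide percentages, net glass mass, totals, yield) from the batch weights at 876.4 lb of glass, precisely as stated by the problem or answer text.
Mass of each oxide from the mix:
  MgO: 473.5·0.3170 = 150.1 lb
  Na2O: 159.3·0.5811 = 92.57 lb
  CaO: 227.7·0.4767 + 191.3·0.5577 = 215.2 lb
  SiO2: 227.7·0.5203 + 473.5·0.6336 = 418.5 lb
LOI: 227.7·0.003000 + 473.5·0.04940 + 159.3·0.4189 + 191.3·0.4423 = 175.4 lb
The glass mass, total less LOI, = 1052 − 175.4 = 876.4 lb (equal to the oxide-mass sum)
percent share: oxide ÷ glass, ×100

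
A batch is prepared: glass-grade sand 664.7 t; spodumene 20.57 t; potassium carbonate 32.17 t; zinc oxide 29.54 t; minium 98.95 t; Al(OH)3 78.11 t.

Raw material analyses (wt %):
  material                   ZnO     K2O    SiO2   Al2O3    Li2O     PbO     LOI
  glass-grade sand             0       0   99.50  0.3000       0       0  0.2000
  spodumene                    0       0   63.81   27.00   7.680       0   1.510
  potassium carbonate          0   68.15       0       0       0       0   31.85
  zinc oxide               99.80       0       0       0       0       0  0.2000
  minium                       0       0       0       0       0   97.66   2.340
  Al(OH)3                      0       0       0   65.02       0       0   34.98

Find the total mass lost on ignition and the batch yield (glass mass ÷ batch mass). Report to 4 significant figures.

LOI loss = 41.58 t; glass = 882.5 t; yield = 95.50%

In-progress results are shown rounded to four significant figures alongside each step — the working math maintains exact precision at each step. A single rounding produces every reported value — derived quantities, including net glass mass, totals, the yield, the six compositions, LOI, are rebuilt from the batch weights per 882.5 t of glass at full precision as set out in either problem or answer.
Ignition loss by material:
  glass-grade sand: 664.7 × 0.002000 = 1.329 t
  spodumene: 20.57 × 0.01510 = 0.3106 t
  potassium carbonate: 32.17 × 0.3185 = 10.25 t
  zinc oxide: 29.54 × 0.002000 = 0.05908 t
  minium: 98.95 × 0.02340 = 2.315 t
  Al(OH)3: 78.11 × 0.3498 = 27.32 t
Total LOI = 41.58 t
Glass = batch − LOI = 924.0 − 41.58 = 882.5 t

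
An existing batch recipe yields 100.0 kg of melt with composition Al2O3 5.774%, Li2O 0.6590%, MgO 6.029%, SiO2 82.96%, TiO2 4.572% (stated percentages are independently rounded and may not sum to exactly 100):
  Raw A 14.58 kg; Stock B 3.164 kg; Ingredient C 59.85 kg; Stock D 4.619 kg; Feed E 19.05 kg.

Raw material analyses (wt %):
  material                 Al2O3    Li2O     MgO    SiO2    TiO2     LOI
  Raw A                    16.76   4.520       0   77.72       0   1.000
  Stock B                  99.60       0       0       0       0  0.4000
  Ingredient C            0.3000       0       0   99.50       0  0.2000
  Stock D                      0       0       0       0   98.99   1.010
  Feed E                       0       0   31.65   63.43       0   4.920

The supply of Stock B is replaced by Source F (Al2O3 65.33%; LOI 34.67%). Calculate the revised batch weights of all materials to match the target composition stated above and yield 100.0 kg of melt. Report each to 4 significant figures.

All internal work holds full float precision in all steps — working values appear rounded to 4 significant figures when written out — each reported number is rounded a single time. All derived quantities (totals, five oxide percentages, yield, glass mass, ignition loss) are computed in exact precision using the weight values at 100.0 kg of glass, exactly as printed in either problem or answer.
Target masses of each oxide per 100.0 kg melt:
  Al2O3: 5.774% × 100.0 = 5.774 kg
  Li2O: 0.6590% × 100.0 = 0.6590 kg
  MgO: 6.029% × 100.0 = 6.029 kg
  SiO2: 82.96% × 100.0 = 82.96 kg
  TiO2: 4.572% × 100.0 = 4.572 kg
Per-oxide balance check applying the batch weights above, relative to the basis at hand (oxide sums agree with the targets inside rounding margins):
  Al2O3: 14.58·0.1676 + 4.823·0.6533 + 59.85·0.003000 = 5.774 kg (target 5.774 kg)
  Li2O: 14.58·0.04520 = 0.6590 kg (target 0.6590 kg)
  MgO: 19.05·0.3165 = 6.029 kg (target 6.029 kg)
  SiO2: 14.58·0.7772 + 59.85·0.9950 + 19.05·0.6343 = 82.97 kg (target 82.96 kg)
  TiO2: 4.619·0.9899 = 4.572 kg (target 4.572 kg)
Consistency of the glass mass: batch Σ − ignition loss = 100.0 kg (per-oxide target masses sum to 99.99 kg; the stated basis being 100.0 kg — a pure rounding effect).
Whole-batch sum: Σ batch = 102.9 kg; LOI removed, Σ of batch·LOI: 2.922 kg; yield, glass over the total, = 97.16%.

Revised batch per 100.0 kg melt:
  Raw A: 14.58 kg
  Source F: 4.823 kg
  Ingredient C: 59.85 kg
  Stock D: 4.619 kg
  Feed E: 19.05 kg
Total batch = 102.9 kg; LOI loss = 2.922 kg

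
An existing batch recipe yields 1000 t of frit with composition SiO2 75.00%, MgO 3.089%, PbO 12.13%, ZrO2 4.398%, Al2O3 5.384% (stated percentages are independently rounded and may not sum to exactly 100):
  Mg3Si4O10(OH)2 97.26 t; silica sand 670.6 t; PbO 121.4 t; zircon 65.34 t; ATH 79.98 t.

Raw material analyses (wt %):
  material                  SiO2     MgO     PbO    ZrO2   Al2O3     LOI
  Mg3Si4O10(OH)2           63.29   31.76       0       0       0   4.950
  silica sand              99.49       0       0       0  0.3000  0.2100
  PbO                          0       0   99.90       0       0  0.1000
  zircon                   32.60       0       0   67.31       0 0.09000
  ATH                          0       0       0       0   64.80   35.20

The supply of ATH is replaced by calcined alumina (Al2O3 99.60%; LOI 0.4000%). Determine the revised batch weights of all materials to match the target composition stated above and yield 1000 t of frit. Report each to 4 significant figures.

Revised batch per 1000 t frit:
  Mg3Si4O10(OH)2: 97.26 t
  silica sand: 670.6 t
  PbO: 121.4 t
  zircon: 65.34 t
  calcined alumina: 52.04 t
Total batch = 1007 t; LOI loss = 6.611 t

The working math keeps full float precision in all steps — intermediates are printed rounded to four significant digits in the printout — exactly one rounding goes into every reported figure — all derived quantities are re-derived using the weight values on 1000 t of glass at full precision (yield, five oxide percentages, glass mass, the totals, LOI), precisely as stated by either problem or answer.
Target masses of each oxide per 1000 t frit:
  SiO2: 75.00% × 1000 = 750.0 t
  MgO: 3.089% × 1000 = 30.89 t
  PbO: 12.13% × 1000 = 121.3 t
  ZrO2: 4.398% × 1000 = 43.98 t
  Al2O3: 5.384% × 1000 = 53.84 t
Verifying the oxide balance with the batch weights as given, against the basis in use (sum by sum, the targets are met modulo rounding of the values):
  SiO2: 97.26·0.6329 + 670.6·0.9949 + 65.34·0.3260 = 750.0 t (target 750.0 t)
  MgO: 97.26·0.3176 = 30.89 t (target 30.89 t)
  PbO: 121.4·0.9990 = 121.3 t (target 121.3 t)
  ZrO2: 65.34·0.6731 = 43.98 t (target 43.98 t)
  Al2O3: 670.6·0.003000 + 52.04·0.9960 = 53.84 t (target 53.84 t)
The glass-mass cross-check: total batch − LOI = 1000 t (the targets, summed, come to 1000 t; against the stated basis, 1000 t — differing by rounding only).
Batch total: Σ batch = 1007 t; the LOI term Σ batch·LOI equals 6.611 t; glass ÷ batch gives a yield of 99.34%.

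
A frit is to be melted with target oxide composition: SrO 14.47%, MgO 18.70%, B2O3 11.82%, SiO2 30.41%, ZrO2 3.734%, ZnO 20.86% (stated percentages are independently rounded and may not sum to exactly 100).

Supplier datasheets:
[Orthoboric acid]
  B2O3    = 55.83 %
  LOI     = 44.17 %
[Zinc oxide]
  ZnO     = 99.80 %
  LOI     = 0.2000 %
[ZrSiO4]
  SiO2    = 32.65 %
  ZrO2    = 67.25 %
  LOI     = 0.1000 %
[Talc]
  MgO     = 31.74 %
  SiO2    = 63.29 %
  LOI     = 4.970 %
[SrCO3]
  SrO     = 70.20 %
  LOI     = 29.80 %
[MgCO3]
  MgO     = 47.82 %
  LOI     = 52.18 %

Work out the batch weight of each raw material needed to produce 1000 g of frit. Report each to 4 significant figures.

Each numeric step holds exact precision through the solve; in-progress results are shown (rounded to four significant figures) within the worked lines — each reported figure is rounded exactly once; all derived quantities are re-derived from the weighed amounts at 1000 g of glass at full float precision (ignition loss, glass mass, the six compositions, the yield, totals), as quoted within question or answer.
Oxide mass targets, per 1000 g frit:
  SrO: 14.47% × 1000 = 144.7 g
  MgO: 18.70% × 1000 = 187.0 g
  B2O3: 11.82% × 1000 = 118.2 g
  SiO2: 30.41% × 1000 = 304.1 g
  ZrO2: 3.734% × 1000 = 37.34 g
  ZnO: 20.86% × 1000 = 208.6 g
Checking each oxide sum applying the batch weights above, versus the basis set out (every target is met by its sum within answer rounding):
  SrO: 206.1·0.7020 = 144.7 g (target 144.7 g)
  MgO: 451.8·0.3174 + 91.14·0.4782 = 187.0 g (target 187.0 g)
  B2O3: 211.7·0.5583 = 118.2 g (target 118.2 g)
  SiO2: 55.52·0.3265 + 451.8·0.6329 = 304.1 g (target 304.1 g)
  ZrO2: 55.52·0.6725 = 37.34 g (target 37.34 g)
  ZnO: 209.0·0.9980 = 208.6 g (target 208.6 g)
Glass mass check: the batch minus its LOI: 999.8 g (oxide target masses add up to 999.9 g; with the basis standing at 1000 g — any gap is answer rounding).
Batch total: Σ batch = 1225 g; loss to ignition Σ batch·LOI = 225.4 g; yield, glass over the total, = 81.60%.

Batch per 1000 g frit:
  Orthoboric acid: 211.7 g
  Zinc oxide: 209.0 g
  ZrSiO4: 55.52 g
  Talc: 451.8 g
  SrCO3: 206.1 g
  MgCO3: 91.14 g
Total batch = 1225 g; LOI loss = 225.4 g; yield = 81.60%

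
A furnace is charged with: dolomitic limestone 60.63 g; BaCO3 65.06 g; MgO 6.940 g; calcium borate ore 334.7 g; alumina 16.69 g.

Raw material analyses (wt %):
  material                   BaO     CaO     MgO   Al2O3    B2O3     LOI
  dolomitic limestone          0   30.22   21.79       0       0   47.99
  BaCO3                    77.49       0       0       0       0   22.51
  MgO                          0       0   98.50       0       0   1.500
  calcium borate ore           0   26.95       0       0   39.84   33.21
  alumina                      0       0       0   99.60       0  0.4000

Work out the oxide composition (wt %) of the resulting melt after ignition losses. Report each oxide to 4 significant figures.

Every computation carries exact precision at each step — intermediates appear (rounded to four significant figures) alongside each step. Every reported figure receives exactly one rounding; derived quantities (yield, LOI, the five compositions, totals, glass mass) are rebuilt from the weighed amounts for 329.0 g of glass at exact precision, exactly as shown in the question or the answer.
What the batch supplies per oxide:
  BaO: 65.06·0.7749 = 50.41 g
  CaO: 60.63·0.3022 + 334.7·0.2695 = 108.5 g
  MgO: 60.63·0.2179 + 6.940·0.9850 = 20.05 g
  Al2O3: 16.69·0.9960 = 16.62 g
  B2O3: 334.7·0.3984 = 133.3 g
LOI: 60.63·0.4799 + 65.06·0.2251 + 6.940·0.01500 + 334.7·0.3321 + 16.69·0.004000 = 155.1 g
batch − LOI leaves glass = 484.0 − 155.1 = 329.0 g (matching Σ of the oxides)
oxide / glass × 100 gives the wt %

Glass mass = 329.0 g (batch 484.0 − LOI 155.1).
Composition: BaO 15.33%, CaO 32.99%, MgO 6.094%, Al2O3 5.053%, B2O3 40.54%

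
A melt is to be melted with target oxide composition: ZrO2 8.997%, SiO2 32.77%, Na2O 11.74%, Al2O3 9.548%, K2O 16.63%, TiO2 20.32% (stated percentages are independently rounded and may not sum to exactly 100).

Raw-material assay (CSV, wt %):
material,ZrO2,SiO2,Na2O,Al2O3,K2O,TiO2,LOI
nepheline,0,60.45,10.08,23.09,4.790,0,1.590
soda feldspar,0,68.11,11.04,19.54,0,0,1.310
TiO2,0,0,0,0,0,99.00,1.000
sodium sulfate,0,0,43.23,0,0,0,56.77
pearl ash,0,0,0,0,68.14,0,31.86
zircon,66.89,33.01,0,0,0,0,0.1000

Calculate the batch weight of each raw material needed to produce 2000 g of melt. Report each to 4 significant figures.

All internal work carries full float precision at every stage — rounding to four significant digits governs every intermediate as displayed. Each reported figure is rounded once only. Derived quantities, which include ignition loss, glass mass, yield, the six compositions, totals, are carried at full precision, as written in the problem or answer text, from the batch weights per 2000 g of glass.
Target oxide masses per 2000 g melt:
  ZrO2: 8.997% × 2000 = 179.9 g
  SiO2: 32.77% × 2000 = 655.4 g
  Na2O: 11.74% × 2000 = 234.8 g
  Al2O3: 9.548% × 2000 = 191.0 g
  K2O: 16.63% × 2000 = 332.6 g
  TiO2: 20.32% × 2000 = 406.4 g
A balance pass over the oxides, with the batch weights as given, on the stated basis (target by target, the sums agree given rounding of the digits):
  ZrO2: 269.0·0.6689 = 179.9 g (target 179.9 g)
  SiO2: 494.3·0.6045 + 393.2·0.6811 + 269.0·0.3301 = 655.4 g (target 655.4 g)
  Na2O: 494.3·0.1008 + 393.2·0.1104 + 327.5·0.4323 = 234.8 g (target 234.8 g)
  Al2O3: 494.3·0.2309 + 393.2·0.1954 = 191.0 g (target 191.0 g)
  K2O: 494.3·0.04790 + 453.4·0.6814 = 332.6 g (target 332.6 g)
  TiO2: 410.5·0.9900 = 406.4 g (target 406.4 g)
Glass mass check: whole batch net of LOI = 2000 g (targets for the oxides total 2000 g; with the basis standing at 2000 g — deltas are rounding alone).
Batch grand total — Σ batch = 2348 g; LOI removed, Σ of batch·LOI: 347.8 g; as yield: glass ÷ batch → 85.19%.

Batch per 2000 g melt:
  nepheline: 494.3 g
  soda feldspar: 393.2 g
  TiO2: 410.5 g
  sodium sulfate: 327.5 g
  pearl ash: 453.4 g
  zircon: 269.0 g
Total batch = 2348 g; LOI loss = 347.8 g; yield = 85.19%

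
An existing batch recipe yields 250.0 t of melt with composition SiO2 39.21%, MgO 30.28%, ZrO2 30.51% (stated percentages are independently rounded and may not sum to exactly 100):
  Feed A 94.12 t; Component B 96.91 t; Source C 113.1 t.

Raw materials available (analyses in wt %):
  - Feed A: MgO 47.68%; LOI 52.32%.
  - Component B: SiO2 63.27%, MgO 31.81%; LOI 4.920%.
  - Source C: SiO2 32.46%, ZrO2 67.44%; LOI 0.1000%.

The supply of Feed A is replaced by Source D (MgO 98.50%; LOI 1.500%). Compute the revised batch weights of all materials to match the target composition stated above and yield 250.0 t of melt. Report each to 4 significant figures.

Working values are printed rounded to four significant digits within the worked lines — every computation keeps full float precision in all steps; every reported number is rounded a single time; derived quantities, including ignition loss, yield, the three compositions, glass mass, totals, are rebuilt from the batch weights on 250.0 t of glass at full float precision, precisely as stated by problem or answer.
Target masses of each oxide per 250.0 t melt:
  SiO2: 39.21% × 250.0 = 98.02 t
  MgO: 30.28% × 250.0 = 75.70 t
  ZrO2: 30.51% × 250.0 = 76.28 t
Mass-balance tally per oxide given the weights on record, under the basis named above (each sum matches its target mass inside rounding margins):
  SiO2: 96.91·0.6327 + 113.1·0.3246 = 98.03 t (target 98.02 t)
  MgO: 45.56·0.9850 + 96.91·0.3181 = 75.70 t (target 75.70 t)
  ZrO2: 113.1·0.6744 = 76.27 t (target 76.28 t)
Consistency of the glass mass: batch total minus LOI = 250.0 t (oxide target masses add up to 250.0 t; with the basis standing at 250.0 t — gaps are rounding artifacts).
Total batch = Σ batch = 255.6 t; loss to ignition Σ batch·LOI = 5.564 t; as yield: glass ÷ batch → 97.82%.

Revised batch per 250.0 t melt:
  Source D: 45.56 t
  Component B: 96.91 t
  Source C: 113.1 t
Total batch = 255.6 t; LOI loss = 5.564 t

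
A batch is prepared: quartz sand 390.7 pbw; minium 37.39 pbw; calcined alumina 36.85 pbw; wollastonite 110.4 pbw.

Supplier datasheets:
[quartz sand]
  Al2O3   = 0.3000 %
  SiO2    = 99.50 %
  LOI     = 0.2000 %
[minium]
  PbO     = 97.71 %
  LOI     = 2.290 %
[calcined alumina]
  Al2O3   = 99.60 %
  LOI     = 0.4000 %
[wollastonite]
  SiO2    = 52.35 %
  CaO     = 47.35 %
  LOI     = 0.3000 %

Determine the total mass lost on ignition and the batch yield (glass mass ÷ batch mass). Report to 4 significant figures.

Values along the way appear with 4-significant-figure rounding across the worked steps; all internal work maintains full precision at all times — each reported result is rounded only once; the derived quantities are computed using the weight values at 573.2 pbw of glass at exact precision (glass mass, the four compositions, the totals, the yield, ignition loss) exactly as printed in the question or the answer.
Loss on ignition, line by line:
  quartz sand: 390.7 × 0.002000 = 0.7814 pbw
  minium: 37.39 × 0.02290 = 0.8562 pbw
  calcined alumina: 36.85 × 0.004000 = 0.1474 pbw
  wollastonite: 110.4 × 0.003000 = 0.3312 pbw
Total LOI = 2.116 pbw
Glass = batch − LOI = 575.3 − 2.116 = 573.2 pbw

LOI loss = 2.116 pbw; glass = 573.2 pbw; yield = 99.63%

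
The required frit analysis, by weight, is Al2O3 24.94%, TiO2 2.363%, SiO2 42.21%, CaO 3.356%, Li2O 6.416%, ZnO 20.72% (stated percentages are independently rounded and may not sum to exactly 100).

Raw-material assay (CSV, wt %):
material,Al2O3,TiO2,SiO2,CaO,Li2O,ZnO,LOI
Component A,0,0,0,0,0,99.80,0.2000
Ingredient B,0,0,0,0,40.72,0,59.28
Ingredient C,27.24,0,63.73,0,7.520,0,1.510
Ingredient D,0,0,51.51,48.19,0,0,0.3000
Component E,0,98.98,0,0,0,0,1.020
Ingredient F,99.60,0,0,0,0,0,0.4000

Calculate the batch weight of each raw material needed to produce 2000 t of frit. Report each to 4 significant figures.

Batch per 2000 t frit:
  Component A: 415.2 t
  Ingredient B: 91.29 t
  Ingredient C: 1212 t
  Ingredient D: 139.3 t
  Component E: 47.75 t
  Ingredient F: 169.3 t
Total batch = 2075 t; LOI loss = 74.83 t; yield = 96.39%

In-progress results are printed rounded off to 4 significant digits across the worked steps; full precision is maintained through the solve — exactly one rounding lands on every reported result; all derived quantities (six oxide percentages, the totals, LOI, the yield, net glass mass) are carried at exact precision using the weight values on 2000 t of glass, as given in question or answer.
Oxide mass targets, per 2000 t frit:
  Al2O3: 24.94% × 2000 = 498.8 t
  TiO2: 2.363% × 2000 = 47.26 t
  SiO2: 42.21% × 2000 = 844.2 t
  CaO: 3.356% × 2000 = 67.12 t
  Li2O: 6.416% × 2000 = 128.3 t
  ZnO: 20.72% × 2000 = 414.4 t
Sums-versus-targets review given the weights on record, under the basis named above (sum by sum, the targets are met once rounding is allowed for):
  Al2O3: 1212·0.2724 + 169.3·0.9960 = 498.8 t (target 498.8 t)
  TiO2: 47.75·0.9898 = 47.26 t (target 47.26 t)
  SiO2: 1212·0.6373 + 139.3·0.5151 = 844.2 t (target 844.2 t)
  CaO: 139.3·0.4819 = 67.13 t (target 67.12 t)
  Li2O: 91.29·0.4072 + 1212·0.07520 = 128.3 t (target 128.3 t)
  ZnO: 415.2·0.9980 = 414.4 t (target 414.4 t)
Glass-mass sanity pass: whole batch net of LOI = 2000 t (summing oxide targets gives 2000 t; basis as stated: 2000 t — gaps are rounding artifacts).
Batch grand total — Σ batch = 2075 t; the LOI term Σ batch·LOI equals 74.83 t; yield: glass divided by total = 96.39%.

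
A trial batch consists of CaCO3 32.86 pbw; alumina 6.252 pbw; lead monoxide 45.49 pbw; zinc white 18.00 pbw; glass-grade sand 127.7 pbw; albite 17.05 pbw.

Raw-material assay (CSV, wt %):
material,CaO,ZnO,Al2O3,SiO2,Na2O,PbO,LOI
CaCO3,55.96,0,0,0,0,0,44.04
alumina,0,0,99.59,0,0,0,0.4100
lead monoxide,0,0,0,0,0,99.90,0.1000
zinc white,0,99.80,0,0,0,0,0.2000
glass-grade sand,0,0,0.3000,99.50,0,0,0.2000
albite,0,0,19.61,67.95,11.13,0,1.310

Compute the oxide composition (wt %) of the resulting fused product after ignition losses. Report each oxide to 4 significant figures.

Working values are printed, with 4-significant-digit rounding, on the page — the working math keeps full float precision through every step; each reported figure takes exactly one rounding — derived quantities are rebuilt at full float precision (the yield, six oxide percentages, ignition loss, net glass mass, the totals) from the weighed amounts for 232.3 pbw of glass precisely as stated by the question or the answer.
Mass of each oxide from the mix:
  CaO: 32.86·0.5596 = 18.39 pbw
  ZnO: 18.00·0.9980 = 17.96 pbw
  Al2O3: 6.252·0.9959 + 127.7·0.003000 + 17.05·0.1961 = 9.953 pbw
  SiO2: 127.7·0.9950 + 17.05·0.6795 = 138.6 pbw
  Na2O: 17.05·0.1113 = 1.898 pbw
  PbO: 45.49·0.9990 = 45.44 pbw
LOI: 32.86·0.4404 + 6.252·0.004100 + 45.49·0.001000 + 18.00·0.002000 + 127.7·0.002000 + 17.05·0.01310 = 15.06 pbw
Net of LOI, the glass mass = 247.4 − 15.06 = 232.3 pbw (= the summed oxide contributions)
wt % = oxide mass / glass mass × 100

Glass mass = 232.3 pbw (batch 247.4 − LOI 15.06).
Composition: CaO 7.916%, ZnO 7.733%, Al2O3 4.285%, SiO2 59.69%, Na2O 0.8169%, PbO 19.56%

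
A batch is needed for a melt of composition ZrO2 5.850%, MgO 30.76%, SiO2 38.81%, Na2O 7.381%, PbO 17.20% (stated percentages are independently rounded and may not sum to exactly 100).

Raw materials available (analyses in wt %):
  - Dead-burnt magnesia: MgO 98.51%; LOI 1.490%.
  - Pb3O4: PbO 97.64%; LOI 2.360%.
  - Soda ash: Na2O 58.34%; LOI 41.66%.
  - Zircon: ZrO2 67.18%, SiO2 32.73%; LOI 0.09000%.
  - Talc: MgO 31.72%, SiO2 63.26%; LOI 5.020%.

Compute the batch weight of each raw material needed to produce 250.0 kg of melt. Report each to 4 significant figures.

Values along the way are printed with 4-significant-digit rounding in the printout. The working math keeps exact precision all the way through. A single rounding completes each reported number. All derived quantities, including the yield, totals, LOI, glass mass, five oxide percentages, are re-derived starting from the weights for 250.0 kg of glass at exact precision, precisely as stated by question or answer.
Per-oxide target masses for 250.0 kg melt:
  ZrO2: 5.850% × 250.0 = 14.62 kg
  MgO: 30.76% × 250.0 = 76.90 kg
  SiO2: 38.81% × 250.0 = 97.02 kg
  Na2O: 7.381% × 250.0 = 18.45 kg
  PbO: 17.20% × 250.0 = 43.00 kg
Balance tally, oxide-wise, applying the batch weights above, per the basis as stated (each sum matches its target mass given rounding of the digits):
  ZrO2: 21.77·0.6718 = 14.63 kg (target 14.62 kg)
  MgO: 32.30·0.9851 + 142.1·0.3172 = 76.89 kg (target 76.90 kg)
  SiO2: 21.77·0.3273 + 142.1·0.6326 = 97.02 kg (target 97.02 kg)
  Na2O: 31.63·0.5834 = 18.45 kg (target 18.45 kg)
  PbO: 44.04·0.9764 = 43.00 kg (target 43.00 kg)
Consistency of the glass mass: net batch after ignition = 250.0 kg (the Σ of target masses is 250.0 kg; basis as stated: 250.0 kg — deltas are rounding alone).
Batch total: Σ batch = 271.8 kg; loss to ignition Σ batch·LOI = 21.85 kg; yield = glass ÷ total batch = 91.96%.

Batch per 250.0 kg melt:
  Dead-burnt magnesia: 32.30 kg
  Pb3O4: 44.04 kg
  Soda ash: 31.63 kg
  Zircon: 21.77 kg
  Talc: 142.1 kg
Total batch = 271.8 kg; LOI loss = 21.85 kg; yield = 91.96%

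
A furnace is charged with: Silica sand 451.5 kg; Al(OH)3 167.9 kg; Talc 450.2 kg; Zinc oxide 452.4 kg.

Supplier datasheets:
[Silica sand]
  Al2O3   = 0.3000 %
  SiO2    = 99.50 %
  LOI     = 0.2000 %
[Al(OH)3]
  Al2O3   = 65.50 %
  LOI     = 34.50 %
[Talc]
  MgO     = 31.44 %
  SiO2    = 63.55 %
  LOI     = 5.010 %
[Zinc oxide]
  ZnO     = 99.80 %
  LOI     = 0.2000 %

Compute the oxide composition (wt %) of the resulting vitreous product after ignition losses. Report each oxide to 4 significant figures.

Intermediates appear rounded off to 4 significant figures between the steps; the working math keeps full float precision from first step to last. Every reported value takes a single rounding. All derived quantities (the yield, LOI, glass mass, totals, four oxide percentages) are recomputed at full precision from the batch weights on 1440 kg of glass as quoted within question or answer.
Oxide-by-oxide delivered mass:
  Al2O3: 451.5·0.003000 + 167.9·0.6550 = 111.3 kg
  MgO: 450.2·0.3144 = 141.5 kg
  ZnO: 452.4·0.9980 = 451.5 kg
  SiO2: 451.5·0.9950 + 450.2·0.6355 = 735.3 kg
LOI: 451.5·0.002000 + 167.9·0.3450 + 450.2·0.05010 + 452.4·0.002000 = 82.29 kg
The glass mass, total less LOI, = 1522 − 82.29 = 1440 kg (= the summed oxide contributions)
each oxide over glass, ×100, is wt %

Glass mass = 1440 kg (batch 1522 − LOI 82.29).
Composition: Al2O3 7.733%, MgO 9.831%, ZnO 31.36%, SiO2 51.08%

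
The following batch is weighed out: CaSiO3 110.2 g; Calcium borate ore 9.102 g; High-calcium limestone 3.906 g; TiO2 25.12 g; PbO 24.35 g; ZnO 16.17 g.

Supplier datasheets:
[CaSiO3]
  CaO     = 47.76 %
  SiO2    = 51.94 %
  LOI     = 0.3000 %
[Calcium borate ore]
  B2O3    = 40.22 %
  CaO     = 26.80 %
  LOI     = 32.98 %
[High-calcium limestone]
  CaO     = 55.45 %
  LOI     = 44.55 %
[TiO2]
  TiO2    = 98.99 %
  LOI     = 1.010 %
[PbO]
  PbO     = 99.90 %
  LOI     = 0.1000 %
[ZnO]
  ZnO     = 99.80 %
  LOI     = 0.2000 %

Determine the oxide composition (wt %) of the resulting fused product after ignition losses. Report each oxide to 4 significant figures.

Glass mass = 183.5 g (batch 188.8 − LOI 5.383).
Composition: PbO 13.26%, B2O3 1.995%, ZnO 8.796%, CaO 31.20%, SiO2 31.20%, TiO2 13.55%

Exact precision is kept at every stage — intermediates are displayed, with 4-significant-figure rounding, across the worked steps; each reported value includes exactly one rounding — derived quantities, including glass mass, yield, LOI, the six compositions, totals, are rebuilt from the batch weights on 183.5 g of glass at exact precision precisely as stated by either problem or answer.
Oxide masses out of the charge:
  PbO: 24.35·0.9990 = 24.33 g
  B2O3: 9.102·0.4022 = 3.661 g
  ZnO: 16.17·0.9980 = 16.14 g
  CaO: 110.2·0.4776 + 9.102·0.2680 + 3.906·0.5545 = 57.24 g
  SiO2: 110.2·0.5194 = 57.24 g
  TiO2: 25.12·0.9899 = 24.87 g
LOI: 110.2·0.003000 + 9.102·0.3298 + 3.906·0.4455 + 25.12·0.01010 + 24.35·0.001000 + 16.17·0.002000 = 5.383 g
Resulting glass, batch − LOI: 188.8 − 5.383 = 183.5 g (the oxide masses sum to this)
percent share: oxide ÷ glass, ×100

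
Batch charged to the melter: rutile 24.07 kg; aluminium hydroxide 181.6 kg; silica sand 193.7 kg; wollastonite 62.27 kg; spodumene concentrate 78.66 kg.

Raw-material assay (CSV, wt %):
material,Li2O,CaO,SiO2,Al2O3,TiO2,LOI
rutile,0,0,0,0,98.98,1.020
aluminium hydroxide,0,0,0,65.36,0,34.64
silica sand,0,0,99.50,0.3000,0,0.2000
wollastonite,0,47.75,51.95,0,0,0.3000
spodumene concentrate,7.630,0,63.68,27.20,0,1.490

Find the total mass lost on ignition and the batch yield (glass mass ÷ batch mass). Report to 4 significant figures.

LOI loss = 64.90 kg; glass = 475.4 kg; yield = 87.99%

Working values appear (rounded to four significant digits) in the printout. The whole derivation holds exact precision at all times. Every reported number takes exactly one rounding; all derived quantities are re-derived using the weight values for 475.4 kg of glass in full precision (yield, net glass mass, the five compositions, totals, ignition loss) as set out in the problem or the answer.
Material-by-material LOI:
  rutile: 24.07 × 0.01020 = 0.2455 kg
  aluminium hydroxide: 181.6 × 0.3464 = 62.91 kg
  silica sand: 193.7 × 0.002000 = 0.3874 kg
  wollastonite: 62.27 × 0.003000 = 0.1868 kg
  spodumene concentrate: 78.66 × 0.01490 = 1.172 kg
Total LOI = 64.90 kg
Glass = batch − LOI = 540.3 − 64.90 = 475.4 kg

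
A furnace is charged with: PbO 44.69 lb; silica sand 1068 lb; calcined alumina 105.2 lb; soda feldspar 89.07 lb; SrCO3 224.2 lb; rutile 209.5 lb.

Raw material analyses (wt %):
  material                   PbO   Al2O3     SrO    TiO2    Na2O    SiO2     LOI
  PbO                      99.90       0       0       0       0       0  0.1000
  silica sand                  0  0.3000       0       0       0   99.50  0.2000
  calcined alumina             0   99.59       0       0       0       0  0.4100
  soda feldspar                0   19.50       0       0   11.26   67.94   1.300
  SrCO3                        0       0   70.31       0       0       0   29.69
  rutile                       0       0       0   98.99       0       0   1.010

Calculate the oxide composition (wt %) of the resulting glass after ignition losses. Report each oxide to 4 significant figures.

Glass mass = 1668 lb (batch 1741 − LOI 72.45).
Composition: PbO 2.676%, Al2O3 7.514%, SrO 9.449%, TiO2 12.43%, Na2O 0.6012%, SiO2 67.33%

Intermediates are displayed, with 4-significant-figure rounding, as written — each numeric step carries full precision end to end. Each reported value is rounded a single time. All derived quantities, which include six oxide percentages, the totals, yield, net glass mass, LOI, are computed at full float precision, precisely as stated by the problem or the answer, from the weighed amounts for 1668 lb of glass.
Per-oxide mass from batch:
  PbO: 44.69·0.9990 = 44.65 lb
  Al2O3: 1068·0.003000 + 105.2·0.9959 + 89.07·0.1950 = 125.3 lb
  SrO: 224.2·0.7031 = 157.6 lb
  TiO2: 209.5·0.9899 = 207.4 lb
  Na2O: 89.07·0.1126 = 10.03 lb
  SiO2: 1068·0.9950 + 89.07·0.6794 = 1123 lb
LOI: 44.69·0.001000 + 1068·0.002000 + 105.2·0.004100 + 89.07·0.01300 + 224.2·0.2969 + 209.5·0.01010 = 72.45 lb
The glass mass, total less LOI, = 1741 − 72.45 = 1668 lb (equal to the oxide-mass sum)
percent by weight: oxide/glass ×100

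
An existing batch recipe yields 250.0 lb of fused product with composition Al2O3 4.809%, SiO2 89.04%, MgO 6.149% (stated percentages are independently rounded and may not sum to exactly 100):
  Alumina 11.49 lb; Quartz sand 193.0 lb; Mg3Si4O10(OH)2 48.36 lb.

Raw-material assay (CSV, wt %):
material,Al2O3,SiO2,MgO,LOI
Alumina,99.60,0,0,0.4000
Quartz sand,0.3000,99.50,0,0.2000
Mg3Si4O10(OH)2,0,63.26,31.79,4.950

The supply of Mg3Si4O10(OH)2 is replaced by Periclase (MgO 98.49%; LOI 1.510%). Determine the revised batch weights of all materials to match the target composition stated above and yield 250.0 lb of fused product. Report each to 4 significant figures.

The intermediate values are displayed rounded to four significant figures in the printout. All arithmetic runs at full float precision in every operation — every reported result is rounded only once; all derived quantities (yield, LOI, the three compositions, totals, glass mass) are recomputed from the weighed amounts for 250.0 lb of glass at full precision as written in the problem or answer text.
Per-oxide target masses for 250.0 lb fused product:
  Al2O3: 4.809% × 250.0 = 12.02 lb
  SiO2: 89.04% × 250.0 = 222.6 lb
  MgO: 6.149% × 250.0 = 15.37 lb
Sums-versus-targets review with the batch weights as given, on the stated basis (target by target, the sums agree net of answer rounding effects):
  Al2O3: 11.40·0.9960 + 223.7·0.003000 = 12.03 lb (target 12.02 lb)
  SiO2: 223.7·0.9950 = 222.6 lb (target 222.6 lb)
  MgO: 15.61·0.9849 = 15.37 lb (target 15.37 lb)
Glass-mass bookkeeping: the batch minus its LOI: 250.0 lb (summing oxide targets gives 250.0 lb; versus the stated basis of 250.0 lb — gaps are rounding artifacts).
Total batch = Σ batch = 250.7 lb; LOI removed, Σ of batch·LOI: 0.7287 lb; yield, glass over the total, = 99.71%.

Revised batch per 250.0 lb fused product:
  Alumina: 11.40 lb
  Quartz sand: 223.7 lb
  Periclase: 15.61 lb
Total batch = 250.7 lb; LOI loss = 0.7287 lb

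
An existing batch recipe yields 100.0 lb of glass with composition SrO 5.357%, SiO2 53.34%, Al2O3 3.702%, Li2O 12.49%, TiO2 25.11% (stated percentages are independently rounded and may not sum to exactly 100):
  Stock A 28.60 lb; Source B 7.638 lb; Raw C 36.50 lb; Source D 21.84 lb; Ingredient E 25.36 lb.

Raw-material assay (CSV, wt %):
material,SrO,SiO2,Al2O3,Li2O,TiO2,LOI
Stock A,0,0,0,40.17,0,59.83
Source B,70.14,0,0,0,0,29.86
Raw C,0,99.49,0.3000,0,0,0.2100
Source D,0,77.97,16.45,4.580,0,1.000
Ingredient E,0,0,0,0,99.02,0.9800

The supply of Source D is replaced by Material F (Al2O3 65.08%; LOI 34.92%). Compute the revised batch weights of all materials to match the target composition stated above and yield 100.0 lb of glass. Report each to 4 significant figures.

Revised batch per 100.0 lb glass:
  Stock A: 31.09 lb
  Source B: 7.638 lb
  Raw C: 53.61 lb
  Material F: 5.441 lb
  Ingredient E: 25.36 lb
Total batch = 123.1 lb; LOI loss = 23.14 lb

The working math maintains exact precision through every step. The intermediate values appear, with 4-significant-digit rounding, at each printed step; every reported result undergoes a single rounding. All derived quantities (net glass mass, the yield, totals, ignition loss, the five compositions) are re-derived using the weight values for 100.0 lb of glass at exact precision, precisely as stated by problem or answer.
Target oxide masses per 100.0 lb glass:
  SrO: 5.357% × 100.0 = 5.357 lb
  SiO2: 53.34% × 100.0 = 53.34 lb
  Al2O3: 3.702% × 100.0 = 3.702 lb
  Li2O: 12.49% × 100.0 = 12.49 lb
  TiO2: 25.11% × 100.0 = 25.11 lb
Oxide-by-oxide audit from the weights as reported, per the basis as stated (summed amounts equal target values modulo rounding of the values):
  SrO: 7.638·0.7014 = 5.357 lb (target 5.357 lb)
  SiO2: 53.61·0.9949 = 53.34 lb (target 53.34 lb)
  Al2O3: 53.61·0.003000 + 5.441·0.6508 = 3.702 lb (target 3.702 lb)
  Li2O: 31.09·0.4017 = 12.49 lb (target 12.49 lb)
  TiO2: 25.36·0.9902 = 25.11 lb (target 25.11 lb)
Auditing the glass mass value: total charge less LOI = 100.0 lb (targets for the oxides total 100.0 lb; the stated basis being 100.0 lb — differing by rounding only).
Batch total: Σ batch = 123.1 lb; LOI removed, Σ of batch·LOI: 23.14 lb; as yield: glass ÷ batch → 81.21%.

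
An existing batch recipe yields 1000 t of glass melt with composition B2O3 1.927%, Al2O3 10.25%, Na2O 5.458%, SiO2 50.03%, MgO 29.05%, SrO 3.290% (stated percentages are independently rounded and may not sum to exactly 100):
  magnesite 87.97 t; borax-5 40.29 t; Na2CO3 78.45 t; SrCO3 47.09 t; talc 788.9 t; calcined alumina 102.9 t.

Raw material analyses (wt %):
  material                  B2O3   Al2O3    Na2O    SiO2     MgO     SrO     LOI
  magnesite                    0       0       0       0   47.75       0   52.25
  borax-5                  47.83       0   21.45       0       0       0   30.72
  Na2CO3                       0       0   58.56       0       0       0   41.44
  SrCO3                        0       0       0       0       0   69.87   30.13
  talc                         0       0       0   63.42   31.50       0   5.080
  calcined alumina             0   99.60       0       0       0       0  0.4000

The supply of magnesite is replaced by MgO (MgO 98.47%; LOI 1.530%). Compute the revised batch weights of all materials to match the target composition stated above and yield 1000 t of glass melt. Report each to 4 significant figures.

In-progress results are displayed rounded to four significant figures in the working; full float precision is carried at all times; every reported figure includes exactly one rounding. The derived quantities (the yield, LOI, the six compositions, the totals, net glass mass) are rebuilt using the weight values on 1000 t of glass in full float precision exactly as printed in either problem or answer.
Target masses of each oxide per 1000 t glass melt:
  B2O3: 1.927% × 1000 = 19.27 t
  Al2O3: 10.25% × 1000 = 102.5 t
  Na2O: 5.458% × 1000 = 54.58 t
  SiO2: 50.03% × 1000 = 500.3 t
  MgO: 29.05% × 1000 = 290.5 t
  SrO: 3.290% × 1000 = 32.90 t
Checking each oxide sum applying the batch weights above, per the basis as stated (summed amounts equal target values modulo rounding of the values):
  B2O3: 40.29·0.4783 = 19.27 t (target 19.27 t)
  Al2O3: 102.9·0.9960 = 102.5 t (target 102.5 t)
  Na2O: 40.29·0.2145 + 78.45·0.5856 = 54.58 t (target 54.58 t)
  SiO2: 788.9·0.6342 = 500.3 t (target 500.3 t)
  MgO: 42.66·0.9847 + 788.9·0.3150 = 290.5 t (target 290.5 t)
  SrO: 47.09·0.6987 = 32.90 t (target 32.90 t)
Glass-mass closure: batch Σ − ignition loss = 1000 t (per-oxide target masses sum to 1000 t; the stated basis being 1000 t — gaps are rounding artifacts).
Batch total: Σ batch = 1100 t; LOI loss = Σ batch·LOI = 100.2 t; yield: glass divided by total = 90.89%.

Revised batch per 1000 t glass melt:
  MgO: 42.66 t
  borax-5: 40.29 t
  Na2CO3: 78.45 t
  SrCO3: 47.09 t
  talc: 788.9 t
  calcined alumina: 102.9 t
Total batch = 1100 t; LOI loss = 100.2 t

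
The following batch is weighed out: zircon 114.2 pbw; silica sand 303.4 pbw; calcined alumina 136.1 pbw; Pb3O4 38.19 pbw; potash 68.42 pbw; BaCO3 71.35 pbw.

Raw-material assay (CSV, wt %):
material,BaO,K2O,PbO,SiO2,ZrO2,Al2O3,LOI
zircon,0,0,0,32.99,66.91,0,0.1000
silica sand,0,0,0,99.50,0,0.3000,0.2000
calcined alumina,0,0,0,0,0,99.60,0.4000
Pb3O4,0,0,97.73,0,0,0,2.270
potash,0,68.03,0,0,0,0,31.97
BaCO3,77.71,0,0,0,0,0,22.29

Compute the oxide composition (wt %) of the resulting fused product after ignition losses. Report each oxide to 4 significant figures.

Glass mass = 691.7 pbw (batch 731.7 − LOI 39.91).
Composition: BaO 8.015%, K2O 6.729%, PbO 5.395%, SiO2 49.09%, ZrO2 11.05%, Al2O3 19.73%

Exact precision is carried from first step to last — mid-chain values are printed rounded off to 4 significant figures on the page — every reported figure sees exactly one rounding. All derived quantities are computed from the weighed amounts for 691.7 pbw of glass at full float precision (glass mass, six oxide percentages, LOI, yield, the totals) as set out in the problem or the answer.
Mass of each oxide from the mix:
  BaO: 71.35·0.7771 = 55.45 pbw
  K2O: 68.42·0.6803 = 46.55 pbw
  PbO: 38.19·0.9773 = 37.32 pbw
  SiO2: 114.2·0.3299 + 303.4·0.9950 = 339.6 pbw
  ZrO2: 114.2·0.6691 = 76.41 pbw
  Al2O3: 303.4·0.003000 + 136.1·0.9960 = 136.5 pbw
LOI: 114.2·0.001000 + 303.4·0.002000 + 136.1·0.004000 + 38.19·0.02270 + 68.42·0.3197 + 71.35·0.2229 = 39.91 pbw
Glass = total batch minus LOI = 731.7 − 39.91 = 691.7 pbw (the oxide masses sum to this)
wt % = 100 × oxide mass / glass mass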